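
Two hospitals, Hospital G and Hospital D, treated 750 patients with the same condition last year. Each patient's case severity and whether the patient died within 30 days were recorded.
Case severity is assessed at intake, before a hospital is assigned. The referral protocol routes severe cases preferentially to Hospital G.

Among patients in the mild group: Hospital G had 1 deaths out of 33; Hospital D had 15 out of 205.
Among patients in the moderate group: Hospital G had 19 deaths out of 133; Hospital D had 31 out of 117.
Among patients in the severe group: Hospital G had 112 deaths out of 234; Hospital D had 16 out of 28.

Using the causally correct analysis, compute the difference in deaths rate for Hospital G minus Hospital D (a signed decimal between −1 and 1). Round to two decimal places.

The case severity-specific comparison favours Hospital G throughout, but the pooled figures favour Hospital D. The question is whether to condition on case severity.
Since case severity is a pre-existing factor (not a product of the hospital) and it affects the outcome on its own, it is a confounder. The stratified rates, not the pooled rate, identify the causal effect.
Adjusting over the population distribution of case severity: 0.317·(0.030−0.073) + 0.333·(0.143−0.265) + 0.349·(0.479−0.571) = -0.087.

-0.09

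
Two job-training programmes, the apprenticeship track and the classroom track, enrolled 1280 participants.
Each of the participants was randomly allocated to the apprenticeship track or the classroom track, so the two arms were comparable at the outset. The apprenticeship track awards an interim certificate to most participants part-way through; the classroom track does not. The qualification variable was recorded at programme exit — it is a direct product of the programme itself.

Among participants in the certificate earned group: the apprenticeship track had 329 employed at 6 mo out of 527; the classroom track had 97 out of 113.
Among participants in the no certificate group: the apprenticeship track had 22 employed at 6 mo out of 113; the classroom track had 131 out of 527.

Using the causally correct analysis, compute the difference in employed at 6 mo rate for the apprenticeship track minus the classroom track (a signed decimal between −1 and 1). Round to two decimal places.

+0.19

The qualification attained during the programme-specific comparison favours the classroom track throughout, but the pooled figures favour the apprenticeship track. The question is whether to condition on qualification attained during the programme.
Qualification attained during the programme here is a post-treatment variable shaped by the programme; conditioning on it would introduce bias rather than remove it. The overall comparison is the causal one.
The causal difference is the pooled difference: 0.548 − 0.356 = +0.192.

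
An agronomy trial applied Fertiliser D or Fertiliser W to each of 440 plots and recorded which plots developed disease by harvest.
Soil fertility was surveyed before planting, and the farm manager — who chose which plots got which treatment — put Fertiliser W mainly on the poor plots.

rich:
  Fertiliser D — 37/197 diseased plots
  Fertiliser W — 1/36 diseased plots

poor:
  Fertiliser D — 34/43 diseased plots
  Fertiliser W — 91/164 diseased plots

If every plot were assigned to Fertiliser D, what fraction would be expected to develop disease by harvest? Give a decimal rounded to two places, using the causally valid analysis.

0.47

Fertiliser W is lower inside every soil fertility stratum but Fertiliser D is lower in aggregate. Whether to stratify depends on how soil fertility relates to the fertiliser.
Soil fertility is set before the fertiliser has any effect — it is not caused by the fertiliser — and it independently drives the outcome. That makes it a confounder, so the causal comparison is within soil fertility levels.
Standardising Fertiliser D to the population soil fertility mix: 0.530·37/197 + 0.470·34/43 = 0.471.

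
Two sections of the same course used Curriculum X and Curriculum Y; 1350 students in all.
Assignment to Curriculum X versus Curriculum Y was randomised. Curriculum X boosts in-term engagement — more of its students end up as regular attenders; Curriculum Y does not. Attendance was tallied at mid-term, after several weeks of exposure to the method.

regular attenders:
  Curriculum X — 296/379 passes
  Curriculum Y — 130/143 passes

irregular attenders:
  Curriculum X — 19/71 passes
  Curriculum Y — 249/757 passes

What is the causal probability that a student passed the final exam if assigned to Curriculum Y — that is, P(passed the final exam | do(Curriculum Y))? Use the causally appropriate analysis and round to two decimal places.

0.42

Mid-term attendance is downstream of the teaching method. One should not condition on a consequence of treatment, so the overall rates are the right comparison.
So P(outcome | do(Curriculum Y)) is just the pooled rate for Curriculum Y: 379/900 = 0.421.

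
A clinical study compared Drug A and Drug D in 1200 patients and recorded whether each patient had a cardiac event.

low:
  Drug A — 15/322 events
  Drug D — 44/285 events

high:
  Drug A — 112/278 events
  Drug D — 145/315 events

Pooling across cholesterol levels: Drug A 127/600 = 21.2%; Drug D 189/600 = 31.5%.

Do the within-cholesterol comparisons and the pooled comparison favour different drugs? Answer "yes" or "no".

no

Within each cholesterol level (low 4.7% vs 15.4%; high 40.3% vs 46.0%), Drug A has the lower rate every time. Pooled: 21.2% vs 31.5% — Drug A has the lower rate overall. They agree.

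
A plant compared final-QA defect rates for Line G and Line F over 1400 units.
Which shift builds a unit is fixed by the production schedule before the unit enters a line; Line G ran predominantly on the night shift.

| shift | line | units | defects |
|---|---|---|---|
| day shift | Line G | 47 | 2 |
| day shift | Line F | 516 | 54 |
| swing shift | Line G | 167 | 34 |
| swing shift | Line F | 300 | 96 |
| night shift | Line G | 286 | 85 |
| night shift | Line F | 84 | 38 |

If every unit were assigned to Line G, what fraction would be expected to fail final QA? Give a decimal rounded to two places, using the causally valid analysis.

Shift differs across lines for reasons unrelated to any effect of the line itself, and it separately predicts the outcome — a classic confounder. We must compare within shift levels.
Standardising Line G to the population shift mix: 0.402·2/47 + 0.334·34/167 + 0.264·85/286 = 0.164.

0.16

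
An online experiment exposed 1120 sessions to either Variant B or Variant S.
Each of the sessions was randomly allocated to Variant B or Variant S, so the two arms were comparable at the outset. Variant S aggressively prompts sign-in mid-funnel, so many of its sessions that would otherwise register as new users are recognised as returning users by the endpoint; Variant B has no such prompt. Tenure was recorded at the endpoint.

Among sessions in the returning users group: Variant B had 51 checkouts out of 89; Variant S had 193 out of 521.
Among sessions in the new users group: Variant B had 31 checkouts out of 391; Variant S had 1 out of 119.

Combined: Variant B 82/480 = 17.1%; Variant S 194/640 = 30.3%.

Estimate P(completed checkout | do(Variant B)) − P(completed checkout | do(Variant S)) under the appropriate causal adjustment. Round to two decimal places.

-0.13

User tenure is downstream of the variant. One should not condition on a consequence of treatment, so the overall rates are the right comparison.
The causal difference is the pooled difference: 0.171 − 0.303 = -0.132.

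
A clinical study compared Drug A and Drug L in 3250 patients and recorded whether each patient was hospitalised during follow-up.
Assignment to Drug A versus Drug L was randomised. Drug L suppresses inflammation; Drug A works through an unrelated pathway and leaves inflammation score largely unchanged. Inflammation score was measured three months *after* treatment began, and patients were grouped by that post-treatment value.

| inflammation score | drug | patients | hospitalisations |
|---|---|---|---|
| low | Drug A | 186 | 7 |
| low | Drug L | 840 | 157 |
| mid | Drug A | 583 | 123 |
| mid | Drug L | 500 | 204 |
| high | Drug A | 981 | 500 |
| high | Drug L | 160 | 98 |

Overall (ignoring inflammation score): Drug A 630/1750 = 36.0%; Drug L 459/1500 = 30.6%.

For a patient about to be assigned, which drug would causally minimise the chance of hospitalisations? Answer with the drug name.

Drug L

Because the drug influences inflammation score, inflammation score is a post-treatment mediator, not a confounder. Stratifying on it would bias the estimate; the causal effect is the crude pooled difference.
Pooled: Drug A 36.0% vs Drug L 30.6%; Drug L is lower overall.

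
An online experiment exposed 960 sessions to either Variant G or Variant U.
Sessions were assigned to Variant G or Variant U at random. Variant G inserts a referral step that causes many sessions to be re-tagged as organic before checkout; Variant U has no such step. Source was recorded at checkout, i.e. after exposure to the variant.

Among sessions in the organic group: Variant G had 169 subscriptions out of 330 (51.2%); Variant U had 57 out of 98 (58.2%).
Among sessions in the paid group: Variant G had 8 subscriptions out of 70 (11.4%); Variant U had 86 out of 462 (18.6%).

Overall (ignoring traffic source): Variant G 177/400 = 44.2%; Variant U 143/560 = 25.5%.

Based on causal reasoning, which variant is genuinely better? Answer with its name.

Variant G

Within every traffic source level Variant U has the higher rate, yet pooled Variant G does — Simpson's reversal.
Because the variant influences traffic source, traffic source is a post-treatment mediator, not a confounder. Stratifying on it would bias the estimate; the causal effect is the crude pooled difference.
Pooled: Variant G 44.2% vs Variant U 25.5%; Variant G is higher overall.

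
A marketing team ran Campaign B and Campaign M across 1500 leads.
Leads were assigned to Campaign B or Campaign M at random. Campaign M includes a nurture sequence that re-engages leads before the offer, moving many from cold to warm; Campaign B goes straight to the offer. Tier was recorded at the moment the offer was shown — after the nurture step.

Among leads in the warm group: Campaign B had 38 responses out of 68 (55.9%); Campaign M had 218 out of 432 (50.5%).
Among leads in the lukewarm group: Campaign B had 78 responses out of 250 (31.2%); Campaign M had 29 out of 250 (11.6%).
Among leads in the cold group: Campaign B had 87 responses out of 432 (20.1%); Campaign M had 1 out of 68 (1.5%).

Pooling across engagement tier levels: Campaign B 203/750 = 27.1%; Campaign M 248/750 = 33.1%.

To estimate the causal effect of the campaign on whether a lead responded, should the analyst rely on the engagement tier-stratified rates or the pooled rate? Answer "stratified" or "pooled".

pooled

Stratifying would compare campaigns among leads the campaigns themselves sorted into engagement tier groups — a form of selection on an intermediate. The unconditioned pooled rates give the total causal effect.
Pooled: Campaign B 27.1% vs Campaign M 33.1%; Campaign M is higher overall.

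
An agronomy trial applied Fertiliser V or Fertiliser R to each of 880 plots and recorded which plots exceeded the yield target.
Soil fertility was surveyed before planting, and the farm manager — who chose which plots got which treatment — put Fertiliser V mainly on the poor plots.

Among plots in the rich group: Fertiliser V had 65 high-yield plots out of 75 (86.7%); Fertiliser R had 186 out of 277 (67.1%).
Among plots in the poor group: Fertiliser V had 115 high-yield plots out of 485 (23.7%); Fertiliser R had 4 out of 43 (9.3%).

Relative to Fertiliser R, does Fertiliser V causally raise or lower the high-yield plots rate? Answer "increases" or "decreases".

Soil fertility differs across fertilisers for reasons unrelated to any effect of the fertiliser itself, and it separately predicts the outcome — a classic confounder. We must compare within soil fertility levels.
Within each level — rich: 86.7% vs 67.1%; poor: 23.7% vs 9.3% — Fertiliser V is higher every time.

increases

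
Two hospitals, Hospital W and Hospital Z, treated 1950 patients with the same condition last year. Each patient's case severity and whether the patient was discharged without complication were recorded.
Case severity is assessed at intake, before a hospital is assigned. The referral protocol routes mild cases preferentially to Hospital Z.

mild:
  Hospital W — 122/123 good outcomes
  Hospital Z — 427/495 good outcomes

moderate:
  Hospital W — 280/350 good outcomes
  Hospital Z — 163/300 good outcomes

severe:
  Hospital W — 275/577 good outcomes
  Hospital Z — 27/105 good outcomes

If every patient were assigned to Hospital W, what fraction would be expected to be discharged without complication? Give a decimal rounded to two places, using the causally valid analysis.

0.75

Within every case severity level Hospital W has the higher rate, yet pooled Hospital Z does — Simpson's reversal.
The imbalance in case severity arose from how patients were allocated, not from anything the hospital did; and case severity independently affects the outcome. The pooled gap is confounded — condition on case severity.
Standardising Hospital W to the population case severity mix: 0.317·122/123 + 0.333·280/350 + 0.350·275/577 = 0.748.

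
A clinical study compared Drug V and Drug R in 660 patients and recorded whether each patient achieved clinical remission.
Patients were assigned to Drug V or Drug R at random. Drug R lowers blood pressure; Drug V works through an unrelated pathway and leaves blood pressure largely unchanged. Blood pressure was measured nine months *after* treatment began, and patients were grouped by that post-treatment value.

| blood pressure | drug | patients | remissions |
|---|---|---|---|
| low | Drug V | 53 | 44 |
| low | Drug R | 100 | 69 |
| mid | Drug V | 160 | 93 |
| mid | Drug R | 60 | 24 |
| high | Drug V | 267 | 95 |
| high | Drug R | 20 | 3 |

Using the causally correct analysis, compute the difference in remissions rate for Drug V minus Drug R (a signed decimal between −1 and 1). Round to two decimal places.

Drug V is higher inside every blood pressure stratum but Drug R is higher in aggregate. Whether to stratify depends on how blood pressure relates to the drug.
Because the drug influences blood pressure, blood pressure is a post-treatment mediator, not a confounder. Stratifying on it would bias the estimate; the causal effect is the crude pooled difference.
The causal difference is the pooled difference: 0.483 − 0.533 = -0.050.

-0.05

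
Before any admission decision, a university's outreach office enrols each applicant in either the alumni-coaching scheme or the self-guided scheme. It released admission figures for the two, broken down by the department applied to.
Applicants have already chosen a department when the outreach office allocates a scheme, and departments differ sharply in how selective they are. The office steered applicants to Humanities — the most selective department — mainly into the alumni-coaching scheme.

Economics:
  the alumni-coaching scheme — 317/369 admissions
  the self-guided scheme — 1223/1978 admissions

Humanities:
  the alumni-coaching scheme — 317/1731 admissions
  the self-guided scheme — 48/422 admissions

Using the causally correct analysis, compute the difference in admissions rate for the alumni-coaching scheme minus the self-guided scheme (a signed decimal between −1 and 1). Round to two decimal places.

Department is set before the outreach scheme has any effect — it is not caused by the outreach scheme — and it independently drives the outcome. That makes it a confounder, so the causal comparison is within department levels.
Adjusting over the population distribution of department: 0.522·(0.859−0.618) + 0.478·(0.183−0.114) = +0.159.

+0.16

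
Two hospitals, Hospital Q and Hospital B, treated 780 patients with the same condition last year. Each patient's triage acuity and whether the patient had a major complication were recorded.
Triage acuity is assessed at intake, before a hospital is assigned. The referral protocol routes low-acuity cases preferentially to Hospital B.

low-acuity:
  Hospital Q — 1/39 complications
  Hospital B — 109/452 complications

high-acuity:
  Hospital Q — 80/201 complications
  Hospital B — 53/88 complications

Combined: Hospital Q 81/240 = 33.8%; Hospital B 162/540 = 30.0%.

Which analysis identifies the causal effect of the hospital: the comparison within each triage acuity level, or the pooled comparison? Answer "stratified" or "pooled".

stratified

The imbalance in triage acuity arose from how patients were allocated, not from anything the hospital did; and triage acuity independently affects the outcome. The pooled gap is confounded — condition on triage acuity.
Within each level — low-acuity: 2.6% vs 24.1%; high-acuity: 39.8% vs 60.2% — Hospital Q is lower every time.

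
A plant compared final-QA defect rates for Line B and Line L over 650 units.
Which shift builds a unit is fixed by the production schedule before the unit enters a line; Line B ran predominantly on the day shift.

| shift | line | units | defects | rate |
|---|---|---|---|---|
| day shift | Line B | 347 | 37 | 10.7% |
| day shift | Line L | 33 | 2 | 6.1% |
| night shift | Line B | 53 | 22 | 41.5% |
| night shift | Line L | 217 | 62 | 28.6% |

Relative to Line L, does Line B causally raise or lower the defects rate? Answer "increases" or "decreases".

Line L is lower inside every shift stratum but Line B is lower in aggregate. Whether to stratify depends on how shift relates to the line.
Since shift is a pre-existing factor (not a product of the line) and it affects the outcome on its own, it is a confounder. The stratified rates, not the pooled rate, identify the causal effect.
Within each level — day shift: 10.7% vs 6.1%; night shift: 41.5% vs 28.6% — Line L is lower every time.

increases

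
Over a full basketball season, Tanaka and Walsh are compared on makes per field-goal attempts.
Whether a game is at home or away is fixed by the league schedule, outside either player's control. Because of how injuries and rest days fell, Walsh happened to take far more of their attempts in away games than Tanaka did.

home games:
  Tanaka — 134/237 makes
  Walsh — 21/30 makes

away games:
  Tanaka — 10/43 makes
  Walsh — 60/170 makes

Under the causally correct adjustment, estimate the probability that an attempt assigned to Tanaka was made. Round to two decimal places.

0.42

Within every game venue level Walsh has the higher rate, yet pooled Tanaka does — Simpson's reversal.
Game venue satisfies the back-door criterion: it is not a descendant of the player, and it blocks the spurious path from player to outcome. Adjusting for it (i.e., using the within-game venue rates) gives the causal effect.
Standardising Tanaka to the population game venue mix: 0.556·134/237 + 0.444·10/43 = 0.418.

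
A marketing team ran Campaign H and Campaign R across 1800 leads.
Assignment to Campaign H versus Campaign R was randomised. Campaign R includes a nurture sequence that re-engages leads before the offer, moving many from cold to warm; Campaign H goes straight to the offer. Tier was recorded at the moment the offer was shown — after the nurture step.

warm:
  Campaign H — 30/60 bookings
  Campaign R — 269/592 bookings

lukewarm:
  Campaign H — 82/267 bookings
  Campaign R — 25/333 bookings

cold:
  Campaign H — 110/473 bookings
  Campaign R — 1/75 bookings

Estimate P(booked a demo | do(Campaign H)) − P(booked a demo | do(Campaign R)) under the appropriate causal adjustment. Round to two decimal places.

Engagement tier is recorded after the campaign and is itself shifted by it — it sits on the causal path from campaign to outcome. Conditioning on a mediator would strip out part of the effect we want; the pooled comparison gives the total causal effect.
The causal difference is the pooled difference: 0.278 − 0.295 = -0.018.

-0.02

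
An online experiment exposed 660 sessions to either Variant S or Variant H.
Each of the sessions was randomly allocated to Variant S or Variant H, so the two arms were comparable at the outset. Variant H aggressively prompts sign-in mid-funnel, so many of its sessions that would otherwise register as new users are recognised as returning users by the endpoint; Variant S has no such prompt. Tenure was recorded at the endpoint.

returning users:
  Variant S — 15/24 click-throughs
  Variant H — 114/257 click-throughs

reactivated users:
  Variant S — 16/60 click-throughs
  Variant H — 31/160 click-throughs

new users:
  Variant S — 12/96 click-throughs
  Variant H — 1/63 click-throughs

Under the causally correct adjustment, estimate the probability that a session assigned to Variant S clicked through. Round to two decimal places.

User tenure here is a post-treatment variable shaped by the variant; conditioning on it would introduce bias rather than remove it. The overall comparison is the causal one.
So P(outcome | do(Variant S)) is just the pooled rate for Variant S: 43/180 = 0.239.

0.24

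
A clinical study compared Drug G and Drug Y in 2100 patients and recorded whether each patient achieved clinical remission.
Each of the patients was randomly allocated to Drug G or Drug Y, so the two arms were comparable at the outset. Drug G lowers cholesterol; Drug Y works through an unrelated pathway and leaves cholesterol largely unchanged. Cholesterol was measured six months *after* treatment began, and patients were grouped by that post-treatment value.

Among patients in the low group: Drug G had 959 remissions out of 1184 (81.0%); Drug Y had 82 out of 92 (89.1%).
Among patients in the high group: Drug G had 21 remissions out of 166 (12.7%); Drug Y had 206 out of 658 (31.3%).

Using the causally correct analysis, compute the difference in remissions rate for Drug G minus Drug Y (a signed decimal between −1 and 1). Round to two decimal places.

Drug Y is higher inside every cholesterol stratum but Drug G is higher in aggregate. Whether to stratify depends on how cholesterol relates to the drug.
Cholesterol lies on the pathway drug → cholesterol → outcome, so adjusting for it blocks the indirect effect. For the total causal effect of drug, use the unadjusted pooled rates.
The causal difference is the pooled difference: 0.726 − 0.384 = +0.342.

+0.34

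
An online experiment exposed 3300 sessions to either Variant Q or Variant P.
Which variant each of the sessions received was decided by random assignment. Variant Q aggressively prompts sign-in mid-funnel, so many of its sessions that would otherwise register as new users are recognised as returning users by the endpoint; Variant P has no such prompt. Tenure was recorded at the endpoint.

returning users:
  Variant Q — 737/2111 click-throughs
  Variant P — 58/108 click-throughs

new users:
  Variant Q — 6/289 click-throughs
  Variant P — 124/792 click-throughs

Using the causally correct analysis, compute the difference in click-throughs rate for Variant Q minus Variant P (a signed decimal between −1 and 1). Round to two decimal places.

User tenure is downstream of the variant. One should not condition on a consequence of treatment, so the overall rates are the right comparison.
The causal difference is the pooled difference: 0.310 − 0.202 = +0.107.

+0.11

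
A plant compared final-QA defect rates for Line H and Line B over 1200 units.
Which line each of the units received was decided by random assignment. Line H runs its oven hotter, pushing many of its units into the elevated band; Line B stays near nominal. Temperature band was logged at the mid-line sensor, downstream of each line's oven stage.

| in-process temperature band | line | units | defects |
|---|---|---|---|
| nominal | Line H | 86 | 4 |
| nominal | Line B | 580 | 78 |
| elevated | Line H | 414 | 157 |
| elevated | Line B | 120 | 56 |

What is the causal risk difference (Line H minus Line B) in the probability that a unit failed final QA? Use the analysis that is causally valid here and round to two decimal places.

+0.13

The distribution of in-process temperature band is itself part of what the line does — it is an intermediate outcome. Holding it fixed would remove that part of the effect; the total effect is the pooled difference.
The causal difference is the pooled difference: 0.322 − 0.191 = +0.131.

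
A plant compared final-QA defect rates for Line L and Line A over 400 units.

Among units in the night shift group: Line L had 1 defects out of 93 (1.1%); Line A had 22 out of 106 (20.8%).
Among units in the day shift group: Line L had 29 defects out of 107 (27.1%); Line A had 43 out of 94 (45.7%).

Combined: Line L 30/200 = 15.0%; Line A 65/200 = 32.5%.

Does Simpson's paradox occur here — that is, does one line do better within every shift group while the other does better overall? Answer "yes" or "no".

Within each shift level (night shift 1.1% vs 20.8%; day shift 27.1% vs 45.7%), Line L has the lower rate every time. Pooled: 15.0% vs 32.5% — Line L has the lower rate overall. They agree.

no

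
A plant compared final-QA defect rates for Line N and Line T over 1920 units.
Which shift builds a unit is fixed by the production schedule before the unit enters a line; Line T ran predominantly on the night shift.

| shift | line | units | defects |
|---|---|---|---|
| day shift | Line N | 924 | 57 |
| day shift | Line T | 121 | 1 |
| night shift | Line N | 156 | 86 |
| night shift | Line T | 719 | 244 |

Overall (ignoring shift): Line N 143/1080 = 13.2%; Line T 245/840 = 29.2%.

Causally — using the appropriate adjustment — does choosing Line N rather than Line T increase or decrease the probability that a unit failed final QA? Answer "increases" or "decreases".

Line T is lower inside every shift stratum but Line N is lower in aggregate. Whether to stratify depends on how shift relates to the line.
Shift differs across lines for reasons unrelated to any effect of the line itself, and it separately predicts the outcome — a classic confounder. We must compare within shift levels.
Within each level — day shift: 6.2% vs 0.8%; night shift: 55.1% vs 33.9% — Line T is lower every time.

increases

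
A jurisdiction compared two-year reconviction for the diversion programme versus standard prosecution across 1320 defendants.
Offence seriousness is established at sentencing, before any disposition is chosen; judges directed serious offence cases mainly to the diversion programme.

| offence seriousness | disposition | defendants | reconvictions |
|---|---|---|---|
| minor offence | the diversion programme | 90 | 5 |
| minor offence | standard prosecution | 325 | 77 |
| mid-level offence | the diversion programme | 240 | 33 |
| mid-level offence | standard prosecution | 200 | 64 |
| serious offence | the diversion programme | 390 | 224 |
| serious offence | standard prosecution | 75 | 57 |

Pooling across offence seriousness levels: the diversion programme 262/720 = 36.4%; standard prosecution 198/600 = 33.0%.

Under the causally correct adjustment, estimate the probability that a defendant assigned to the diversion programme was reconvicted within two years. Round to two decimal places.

0.27

The offence seriousness-specific comparison favours the diversion programme throughout, but the pooled figures favour standard prosecution. The question is whether to condition on offence seriousness.
Offence seriousness differs across dispositions for reasons unrelated to any effect of the disposition itself, and it separately predicts the outcome — a classic confounder. We must compare within offence seriousness levels.
Standardising the diversion programme to the population offence seriousness mix: 0.314·5/90 + 0.333·33/240 + 0.352·224/390 = 0.266.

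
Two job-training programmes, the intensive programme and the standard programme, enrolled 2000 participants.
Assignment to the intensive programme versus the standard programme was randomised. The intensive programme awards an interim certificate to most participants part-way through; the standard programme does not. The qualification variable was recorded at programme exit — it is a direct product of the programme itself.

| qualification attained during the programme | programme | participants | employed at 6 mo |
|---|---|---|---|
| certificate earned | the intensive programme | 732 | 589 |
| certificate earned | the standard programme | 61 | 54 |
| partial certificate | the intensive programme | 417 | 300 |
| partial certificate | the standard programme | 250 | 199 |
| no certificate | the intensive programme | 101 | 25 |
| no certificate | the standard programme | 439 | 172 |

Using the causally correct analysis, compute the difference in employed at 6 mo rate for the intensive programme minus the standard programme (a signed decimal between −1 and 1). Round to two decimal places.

+0.16

Qualification attained during the programme is downstream of the programme. One should not condition on a consequence of treatment, so the overall rates are the right comparison.
The causal difference is the pooled difference: 0.731 − 0.567 = +0.165.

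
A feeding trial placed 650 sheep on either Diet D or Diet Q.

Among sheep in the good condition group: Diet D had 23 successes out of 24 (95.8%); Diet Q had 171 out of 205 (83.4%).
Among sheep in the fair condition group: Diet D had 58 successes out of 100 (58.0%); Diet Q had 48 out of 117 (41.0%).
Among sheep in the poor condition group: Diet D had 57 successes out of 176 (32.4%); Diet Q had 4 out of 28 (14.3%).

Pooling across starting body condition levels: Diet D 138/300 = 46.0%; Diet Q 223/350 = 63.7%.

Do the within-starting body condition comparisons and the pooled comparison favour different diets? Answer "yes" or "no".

yes

Within each starting body condition level (good condition 95.8% vs 83.4%; fair condition 58.0% vs 41.0%; poor condition 32.4% vs 14.3%), Diet D has the higher rate every time. Pooled: 46.0% vs 63.7% — Diet Q has the higher rate overall. The two comparisons disagree.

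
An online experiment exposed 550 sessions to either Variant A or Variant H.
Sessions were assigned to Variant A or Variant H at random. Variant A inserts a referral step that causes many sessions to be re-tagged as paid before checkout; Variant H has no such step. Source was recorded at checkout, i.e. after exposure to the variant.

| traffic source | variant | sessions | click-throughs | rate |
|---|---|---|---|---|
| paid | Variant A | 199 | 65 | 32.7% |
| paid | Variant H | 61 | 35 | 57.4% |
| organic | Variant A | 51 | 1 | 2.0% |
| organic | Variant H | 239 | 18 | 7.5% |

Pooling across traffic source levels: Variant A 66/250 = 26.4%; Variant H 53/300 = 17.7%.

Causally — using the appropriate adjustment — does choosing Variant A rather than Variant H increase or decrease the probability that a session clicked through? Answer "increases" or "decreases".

increases

Variant H is higher inside every traffic source stratum but Variant A is higher in aggregate. Whether to stratify depends on how traffic source relates to the variant.
Traffic source lies on the pathway variant → traffic source → outcome, so adjusting for it blocks the indirect effect. For the total causal effect of variant, use the unadjusted pooled rates.
Pooled: Variant A 26.4% vs Variant H 17.7%; Variant A is higher overall.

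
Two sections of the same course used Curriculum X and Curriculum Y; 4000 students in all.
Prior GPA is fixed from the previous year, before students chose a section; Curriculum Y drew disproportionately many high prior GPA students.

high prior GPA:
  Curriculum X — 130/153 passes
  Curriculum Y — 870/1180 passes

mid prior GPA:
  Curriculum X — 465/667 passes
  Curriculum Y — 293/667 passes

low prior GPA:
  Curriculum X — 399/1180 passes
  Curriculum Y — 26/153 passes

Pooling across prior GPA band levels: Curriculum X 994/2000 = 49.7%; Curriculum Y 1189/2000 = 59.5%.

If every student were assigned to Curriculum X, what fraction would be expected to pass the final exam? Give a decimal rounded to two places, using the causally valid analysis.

0.63

Since prior GPA band is a pre-existing factor (not a product of the teaching method) and it affects the outcome on its own, it is a confounder. The stratified rates, not the pooled rate, identify the causal effect.
Standardising Curriculum X to the population prior GPA band mix: 0.333·130/153 + 0.334·465/667 + 0.333·399/1180 = 0.628.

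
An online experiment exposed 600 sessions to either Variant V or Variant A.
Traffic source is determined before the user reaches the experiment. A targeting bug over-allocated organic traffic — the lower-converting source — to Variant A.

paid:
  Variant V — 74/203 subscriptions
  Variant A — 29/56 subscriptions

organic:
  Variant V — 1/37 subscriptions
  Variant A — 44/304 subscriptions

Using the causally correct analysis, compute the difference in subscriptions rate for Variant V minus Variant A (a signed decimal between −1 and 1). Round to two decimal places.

-0.13

The imbalance in traffic source arose from how sessions were allocated, not from anything the variant did; and traffic source independently affects the outcome. The pooled gap is confounded — condition on traffic source.
Adjusting over the population distribution of traffic source: 0.432·(0.365−0.518) + 0.568·(0.027−0.145) = -0.133.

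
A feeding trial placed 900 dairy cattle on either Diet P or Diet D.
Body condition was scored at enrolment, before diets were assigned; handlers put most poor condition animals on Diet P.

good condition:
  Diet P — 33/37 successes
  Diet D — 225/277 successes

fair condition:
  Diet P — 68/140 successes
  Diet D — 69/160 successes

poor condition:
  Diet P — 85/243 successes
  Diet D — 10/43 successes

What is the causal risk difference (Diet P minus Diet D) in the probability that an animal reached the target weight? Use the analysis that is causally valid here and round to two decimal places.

Since starting body condition is a pre-existing factor (not a product of the diet) and it affects the outcome on its own, it is a confounder. The stratified rates, not the pooled rate, identify the causal effect.
Adjusting over the population distribution of starting body condition: 0.349·(0.892−0.812) + 0.333·(0.486−0.431) + 0.318·(0.350−0.233) = +0.083.

+0.08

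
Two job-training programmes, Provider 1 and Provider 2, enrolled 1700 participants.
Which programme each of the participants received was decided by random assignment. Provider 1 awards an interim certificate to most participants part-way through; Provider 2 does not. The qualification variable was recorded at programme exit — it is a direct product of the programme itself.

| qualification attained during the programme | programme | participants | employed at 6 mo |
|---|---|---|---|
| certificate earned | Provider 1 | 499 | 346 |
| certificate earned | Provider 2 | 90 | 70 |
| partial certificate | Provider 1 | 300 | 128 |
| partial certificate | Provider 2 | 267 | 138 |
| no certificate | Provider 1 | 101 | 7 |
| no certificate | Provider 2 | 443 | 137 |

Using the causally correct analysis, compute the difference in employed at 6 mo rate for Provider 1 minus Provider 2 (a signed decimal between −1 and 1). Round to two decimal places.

+0.10

The qualification attained during the programme-specific comparison favours Provider 2 throughout, but the pooled figures favour Provider 1. The question is whether to condition on qualification attained during the programme.
Qualification attained during the programme lies on the pathway programme → qualification attained during the programme → outcome, so adjusting for it blocks the indirect effect. For the total causal effect of programme, use the unadjusted pooled rates.
The causal difference is the pooled difference: 0.534 − 0.431 = +0.103.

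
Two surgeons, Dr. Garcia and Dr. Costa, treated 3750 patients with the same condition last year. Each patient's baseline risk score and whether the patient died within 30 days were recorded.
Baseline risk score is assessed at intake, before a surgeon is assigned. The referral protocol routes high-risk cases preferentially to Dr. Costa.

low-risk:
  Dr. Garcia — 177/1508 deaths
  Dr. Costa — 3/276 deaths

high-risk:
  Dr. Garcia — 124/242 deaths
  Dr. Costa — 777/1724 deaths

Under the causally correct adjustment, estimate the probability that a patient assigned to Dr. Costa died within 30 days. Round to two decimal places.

Dr. Costa is lower inside every baseline risk score stratum but Dr. Garcia is lower in aggregate. Whether to stratify depends on how baseline risk score relates to the surgeon.
Baseline risk score satisfies the back-door criterion: it is not a descendant of the surgeon, and it blocks the spurious path from surgeon to outcome. Adjusting for it (i.e., using the within-baseline risk score rates) gives the causal effect.
Standardising Dr. Costa to the population baseline risk score mix: 0.476·3/276 + 0.524·777/1724 = 0.241.

0.24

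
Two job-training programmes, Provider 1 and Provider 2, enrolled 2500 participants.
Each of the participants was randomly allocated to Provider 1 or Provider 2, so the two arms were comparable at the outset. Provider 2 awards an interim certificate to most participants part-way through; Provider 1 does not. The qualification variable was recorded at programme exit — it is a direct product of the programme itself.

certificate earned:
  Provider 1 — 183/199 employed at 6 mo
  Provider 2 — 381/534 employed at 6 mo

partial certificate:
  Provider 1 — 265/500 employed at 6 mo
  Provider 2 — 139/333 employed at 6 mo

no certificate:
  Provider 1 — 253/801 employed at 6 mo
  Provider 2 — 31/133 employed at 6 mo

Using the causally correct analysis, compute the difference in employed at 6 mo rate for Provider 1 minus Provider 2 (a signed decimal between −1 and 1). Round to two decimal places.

-0.08

Qualification attained during the programme here is a post-treatment variable shaped by the programme; conditioning on it would introduce bias rather than remove it. The overall comparison is the causal one.
The causal difference is the pooled difference: 0.467 − 0.551 = -0.084.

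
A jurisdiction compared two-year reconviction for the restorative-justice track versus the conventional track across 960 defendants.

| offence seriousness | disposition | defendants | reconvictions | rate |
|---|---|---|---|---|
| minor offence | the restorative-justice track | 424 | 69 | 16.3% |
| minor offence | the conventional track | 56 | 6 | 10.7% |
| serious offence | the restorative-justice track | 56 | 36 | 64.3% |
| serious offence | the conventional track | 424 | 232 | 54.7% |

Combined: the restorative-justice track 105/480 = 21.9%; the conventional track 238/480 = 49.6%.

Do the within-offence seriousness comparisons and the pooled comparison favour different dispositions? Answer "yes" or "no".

Within each offence seriousness level (minor offence 16.3% vs 10.7%; serious offence 64.3% vs 54.7%), the conventional track has the lower rate every time. Pooled: 21.9% vs 49.6% — the restorative-justice track has the lower rate overall. The two comparisons disagree.

yes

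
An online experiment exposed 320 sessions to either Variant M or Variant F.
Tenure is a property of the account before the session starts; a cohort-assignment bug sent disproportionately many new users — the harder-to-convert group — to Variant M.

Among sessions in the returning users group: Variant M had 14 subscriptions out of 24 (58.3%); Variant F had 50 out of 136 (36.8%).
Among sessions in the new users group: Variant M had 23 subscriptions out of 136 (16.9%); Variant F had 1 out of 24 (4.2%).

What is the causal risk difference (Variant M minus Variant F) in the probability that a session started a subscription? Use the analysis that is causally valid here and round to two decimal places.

+0.17

Within every user tenure level Variant M has the higher rate, yet pooled Variant F does — Simpson's reversal.
User tenure is set before the variant has any effect — it is not caused by the variant — and it independently drives the outcome. That makes it a confounder, so the causal comparison is within user tenure levels.
Adjusting over the population distribution of user tenure: 0.500·(0.583−0.368) + 0.500·(0.169−0.042) = +0.172.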